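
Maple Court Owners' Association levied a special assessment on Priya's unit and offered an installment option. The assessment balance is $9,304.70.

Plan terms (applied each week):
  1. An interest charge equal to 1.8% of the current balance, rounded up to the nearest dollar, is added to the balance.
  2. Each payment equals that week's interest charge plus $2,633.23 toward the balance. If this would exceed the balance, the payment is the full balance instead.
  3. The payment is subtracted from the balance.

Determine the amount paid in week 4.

Week 1: opening $9,304.70; interest $168.00 → $9,472.70; payment $2,801.23; balance $6,671.47
Week 2: opening $6,671.47; interest $121.00 → $6,792.47; payment $2,754.23; balance $4,038.24
Week 3: opening $4,038.24; interest $73.00 → $4,111.24; payment $2,706.23; balance $1,405.01
Week 4: opening $1,405.01; interest $26.00 → $1,431.01; payment $1,431.01; balance $0.00

$1,431.01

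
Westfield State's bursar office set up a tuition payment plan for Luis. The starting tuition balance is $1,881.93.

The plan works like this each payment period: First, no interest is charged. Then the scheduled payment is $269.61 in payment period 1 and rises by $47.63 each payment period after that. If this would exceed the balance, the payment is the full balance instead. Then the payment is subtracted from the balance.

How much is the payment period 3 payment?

$364.87

# | Opening | Payment | End bal
1 | $1,881.93 | $269.61 | $1,612.32
2 | $1,612.32 | $317.24 | $1,295.08
3 | $1,295.08 | $364.87 | $930.21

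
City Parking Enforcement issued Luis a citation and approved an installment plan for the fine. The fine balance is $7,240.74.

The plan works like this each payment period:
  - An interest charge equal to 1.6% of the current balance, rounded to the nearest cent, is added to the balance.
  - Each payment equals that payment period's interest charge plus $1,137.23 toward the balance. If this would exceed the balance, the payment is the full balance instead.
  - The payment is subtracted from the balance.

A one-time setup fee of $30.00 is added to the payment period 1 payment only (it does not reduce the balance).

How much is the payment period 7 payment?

Payment period 1: opening $7,240.74; interest $115.85 → $7,356.59; payment $1,253.08 (+ $30.00 fee); balance $6,103.51
Payment period 2: opening $6,103.51; interest $97.66 → $6,201.17; payment $1,234.89; balance $4,966.28
Payment period 3: opening $4,966.28; interest $79.46 → $5,045.74; payment $1,216.69; balance $3,829.05
Payment period 4: opening $3,829.05; interest $61.26 → $3,890.31; payment $1,198.49; balance $2,691.82
Payment period 5: opening $2,691.82; interest $43.07 → $2,734.89; payment $1,180.30; balance $1,554.59
Payment period 6: opening $1,554.59; interest $24.87 → $1,579.46; payment $1,162.10; balance $417.36
Payment period 7: opening $417.36; interest $6.68 → $424.04; payment $424.04; balance $0.00

$424.04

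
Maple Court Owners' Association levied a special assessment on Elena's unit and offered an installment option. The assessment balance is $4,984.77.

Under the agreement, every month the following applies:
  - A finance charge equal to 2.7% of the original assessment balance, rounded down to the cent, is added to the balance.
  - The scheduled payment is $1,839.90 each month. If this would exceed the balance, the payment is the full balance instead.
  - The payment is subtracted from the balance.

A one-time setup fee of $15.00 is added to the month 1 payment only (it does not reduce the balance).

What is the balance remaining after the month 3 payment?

$0.00

Month 1: $4,984.77 +$134.58 interest = $5,119.35; pay $1,839.90 (+ $15.00 fee) → $3,279.45
Month 2: $3,279.45 +$134.58 interest = $3,414.03; pay $1,839.90 → $1,574.13
Month 3: $1,574.13 +$134.58 interest = $1,708.71; pay $1,708.71 → $0.00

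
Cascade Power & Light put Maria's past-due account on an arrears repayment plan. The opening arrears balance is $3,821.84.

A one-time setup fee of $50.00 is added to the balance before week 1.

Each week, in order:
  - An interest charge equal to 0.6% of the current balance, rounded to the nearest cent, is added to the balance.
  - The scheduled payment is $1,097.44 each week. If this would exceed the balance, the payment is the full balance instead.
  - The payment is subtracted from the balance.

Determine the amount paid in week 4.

Week 1: $3,871.84 +$23.23 interest = $3,895.07; pay $1,097.44 → $2,797.63
Week 2: $2,797.63 +$16.79 interest = $2,814.42; pay $1,097.44 → $1,716.98
Week 3: $1,716.98 +$10.30 interest = $1,727.28; pay $1,097.44 → $629.84
Week 4: $629.84 +$3.78 interest = $633.62; pay $633.62 → $0.00

$633.62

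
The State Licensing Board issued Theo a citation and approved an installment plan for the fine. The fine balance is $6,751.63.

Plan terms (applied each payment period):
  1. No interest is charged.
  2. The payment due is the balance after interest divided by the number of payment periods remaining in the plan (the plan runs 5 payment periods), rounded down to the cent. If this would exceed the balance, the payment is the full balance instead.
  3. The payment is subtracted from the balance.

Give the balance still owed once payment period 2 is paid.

$4,050.99

Payment period 1: $6,751.63 − $1,350.32 → $5,401.31
Payment period 2: $5,401.31 − $1,350.32 → $4,050.99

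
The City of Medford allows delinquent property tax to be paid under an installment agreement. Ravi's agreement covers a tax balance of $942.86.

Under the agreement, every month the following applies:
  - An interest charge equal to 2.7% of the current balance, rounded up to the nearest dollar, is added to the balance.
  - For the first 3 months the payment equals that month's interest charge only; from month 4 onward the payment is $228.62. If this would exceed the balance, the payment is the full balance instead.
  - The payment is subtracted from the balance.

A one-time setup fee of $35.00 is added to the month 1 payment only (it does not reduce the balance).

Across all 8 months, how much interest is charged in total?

$151.00

Month 1: $942.86 +$26.00 interest = $968.86; pay $26.00 (+ $35.00 fee) → $942.86
Month 2: $942.86 +$26.00 interest = $968.86; pay $26.00 → $942.86
Month 3: $942.86 +$26.00 interest = $968.86; pay $26.00 → $942.86
Month 4: $942.86 +$26.00 interest = $968.86; pay $228.62 → $740.24
Month 5: $740.24 +$20.00 interest = $760.24; pay $228.62 → $531.62
Month 6: $531.62 +$15.00 interest = $546.62; pay $228.62 → $318.00
Month 7: $318.00 +$9.00 interest = $327.00; pay $228.62 → $98.38
Month 8: $98.38 +$3.00 interest = $101.38; pay $101.38 → $0.00
Total interest: $26.00 + $26.00 + $26.00 + $26.00 + $20.00 + $15.00 + $9.00 + $3.00 = $151.00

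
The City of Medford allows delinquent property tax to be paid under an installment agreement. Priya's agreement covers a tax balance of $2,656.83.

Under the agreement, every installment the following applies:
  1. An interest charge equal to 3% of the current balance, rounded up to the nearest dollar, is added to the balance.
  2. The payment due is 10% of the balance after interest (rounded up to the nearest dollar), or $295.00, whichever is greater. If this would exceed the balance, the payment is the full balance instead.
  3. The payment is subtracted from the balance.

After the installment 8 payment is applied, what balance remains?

# | Opening | Interest | Payment | End bal
1 | $2,656.83 | $80.00 | $295.00 | $2,441.83
2 | $2,441.83 | $74.00 | $295.00 | $2,220.83
3 | $2,220.83 | $67.00 | $295.00 | $1,992.83
4 | $1,992.83 | $60.00 | $295.00 | $1,757.83
5 | $1,757.83 | $53.00 | $295.00 | $1,515.83
6 | $1,515.83 | $46.00 | $295.00 | $1,266.83
7 | $1,266.83 | $39.00 | $295.00 | $1,010.83
8 | $1,010.83 | $31.00 | $295.00 | $746.83

$746.83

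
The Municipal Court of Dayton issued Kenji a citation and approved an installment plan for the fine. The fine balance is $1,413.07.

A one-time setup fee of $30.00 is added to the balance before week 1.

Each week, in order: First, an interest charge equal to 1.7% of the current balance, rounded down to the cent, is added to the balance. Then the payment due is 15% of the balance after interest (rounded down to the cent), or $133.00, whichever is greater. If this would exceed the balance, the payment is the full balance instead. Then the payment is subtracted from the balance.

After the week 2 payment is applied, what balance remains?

$1,078.37

# | Opening | Interest | Payment | End bal
1 | $1,443.07 | $24.53 | $220.14 | $1,247.46
2 | $1,247.46 | $21.20 | $190.29 | $1,078.37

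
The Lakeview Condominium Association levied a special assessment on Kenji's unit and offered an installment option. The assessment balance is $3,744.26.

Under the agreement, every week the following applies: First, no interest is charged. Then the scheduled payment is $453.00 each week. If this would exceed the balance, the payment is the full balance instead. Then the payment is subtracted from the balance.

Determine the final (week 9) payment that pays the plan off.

$120.26

Week 1: opening $3,744.26; payment $453.00; balance $3,291.26
Week 2: opening $3,291.26; payment $453.00; balance $2,838.26
Week 3: opening $2,838.26; payment $453.00; balance $2,385.26
Week 4: opening $2,385.26; payment $453.00; balance $1,932.26
Week 5: opening $1,932.26; payment $453.00; balance $1,479.26
Week 6: opening $1,479.26; payment $453.00; balance $1,026.26
Week 7: opening $1,026.26; payment $453.00; balance $573.26
Week 8: opening $573.26; payment $453.00; balance $120.26
Week 9: opening $120.26; payment $120.26; balance $0.00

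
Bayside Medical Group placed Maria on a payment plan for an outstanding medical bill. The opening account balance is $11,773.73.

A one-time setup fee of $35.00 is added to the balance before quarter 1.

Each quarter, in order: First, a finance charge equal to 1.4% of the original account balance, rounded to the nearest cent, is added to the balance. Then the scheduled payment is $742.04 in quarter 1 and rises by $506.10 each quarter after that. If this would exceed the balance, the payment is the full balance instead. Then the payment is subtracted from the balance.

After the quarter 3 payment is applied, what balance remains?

$8,558.80

Quarter 1: $11,808.73 +$164.83 interest = $11,973.56; pay $742.04 → $11,231.52
Quarter 2: $11,231.52 +$164.83 interest = $11,396.35; pay $1,248.14 → $10,148.21
Quarter 3: $10,148.21 +$164.83 interest = $10,313.04; pay $1,754.24 → $8,558.80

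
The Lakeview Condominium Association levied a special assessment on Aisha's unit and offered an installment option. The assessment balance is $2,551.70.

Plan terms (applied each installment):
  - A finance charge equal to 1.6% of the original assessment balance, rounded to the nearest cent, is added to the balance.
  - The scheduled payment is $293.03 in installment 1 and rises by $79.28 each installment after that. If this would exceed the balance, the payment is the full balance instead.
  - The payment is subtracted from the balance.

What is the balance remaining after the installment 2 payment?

Installment 1: opening $2,551.70; interest $40.83 → $2,592.53; payment $293.03; balance $2,299.50
Installment 2: opening $2,299.50; interest $40.83 → $2,340.33; payment $372.31; balance $1,968.02

$1,968.02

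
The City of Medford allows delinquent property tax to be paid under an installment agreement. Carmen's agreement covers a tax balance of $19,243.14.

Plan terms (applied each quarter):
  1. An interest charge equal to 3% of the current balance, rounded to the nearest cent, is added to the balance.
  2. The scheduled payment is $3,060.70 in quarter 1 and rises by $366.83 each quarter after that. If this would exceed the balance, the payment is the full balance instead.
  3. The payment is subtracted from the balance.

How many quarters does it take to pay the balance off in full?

Quarter 1: $19,243.14 +$577.29 interest = $19,820.43; pay $3,060.70 → $16,759.73
Quarter 2: $16,759.73 +$502.79 interest = $17,262.52; pay $3,427.53 → $13,834.99
Quarter 3: $13,834.99 +$415.05 interest = $14,250.04; pay $3,794.36 → $10,455.68
Quarter 4: $10,455.68 +$313.67 interest = $10,769.35; pay $4,161.19 → $6,608.16
Quarter 5: $6,608.16 +$198.24 interest = $6,806.40; pay $4,528.02 → $2,278.38
Quarter 6: $2,278.38 +$68.35 interest = $2,346.73; pay $2,346.73 → $0.00
Balance reaches $0.00 in quarter 6.

6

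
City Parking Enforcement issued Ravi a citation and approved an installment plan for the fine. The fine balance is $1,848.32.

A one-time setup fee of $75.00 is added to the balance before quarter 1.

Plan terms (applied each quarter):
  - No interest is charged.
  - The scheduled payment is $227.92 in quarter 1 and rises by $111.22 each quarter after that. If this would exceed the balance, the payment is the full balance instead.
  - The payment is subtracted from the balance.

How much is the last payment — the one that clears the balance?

# | Opening | Payment | End bal
1 | $1,923.32 | $227.92 | $1,695.40
2 | $1,695.40 | $339.14 | $1,356.26
3 | $1,356.26 | $450.36 | $905.90
4 | $905.90 | $561.58 | $344.32
5 | $344.32 | $344.32 | $0.00

$344.32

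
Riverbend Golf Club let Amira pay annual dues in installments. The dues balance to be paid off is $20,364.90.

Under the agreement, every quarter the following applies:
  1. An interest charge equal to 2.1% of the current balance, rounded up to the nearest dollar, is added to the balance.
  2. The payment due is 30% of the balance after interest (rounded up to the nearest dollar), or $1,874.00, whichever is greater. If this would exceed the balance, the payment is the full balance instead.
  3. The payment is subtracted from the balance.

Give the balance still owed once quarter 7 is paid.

Quarter 1: opening $20,364.90; interest $428.00 → $20,792.90; payment $6,238.00; balance $14,554.90
Quarter 2: opening $14,554.90; interest $306.00 → $14,860.90; payment $4,459.00; balance $10,401.90
Quarter 3: opening $10,401.90; interest $219.00 → $10,620.90; payment $3,187.00; balance $7,433.90
Quarter 4: opening $7,433.90; interest $157.00 → $7,590.90; payment $2,278.00; balance $5,312.90
Quarter 5: opening $5,312.90; interest $112.00 → $5,424.90; payment $1,874.00; balance $3,550.90
Quarter 6: opening $3,550.90; interest $75.00 → $3,625.90; payment $1,874.00; balance $1,751.90
Quarter 7: opening $1,751.90; interest $37.00 → $1,788.90; payment $1,788.90; balance $0.00

$0.00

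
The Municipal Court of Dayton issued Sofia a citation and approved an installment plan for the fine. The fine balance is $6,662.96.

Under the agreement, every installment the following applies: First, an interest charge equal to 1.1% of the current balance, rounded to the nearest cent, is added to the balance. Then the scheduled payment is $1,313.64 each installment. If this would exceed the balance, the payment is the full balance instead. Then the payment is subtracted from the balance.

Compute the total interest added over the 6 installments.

Installment 1: $6,662.96 +$73.29 interest = $6,736.25; pay $1,313.64 → $5,422.61
Installment 2: $5,422.61 +$59.65 interest = $5,482.26; pay $1,313.64 → $4,168.62
Installment 3: $4,168.62 +$45.85 interest = $4,214.47; pay $1,313.64 → $2,900.83
Installment 4: $2,900.83 +$31.91 interest = $2,932.74; pay $1,313.64 → $1,619.10
Installment 5: $1,619.10 +$17.81 interest = $1,636.91; pay $1,313.64 → $323.27
Installment 6: $323.27 +$3.56 interest = $326.83; pay $326.83 → $0.00
Total interest: $73.29 + $59.65 + $45.85 + $31.91 + $17.81 + $3.56 = $232.07

$232.07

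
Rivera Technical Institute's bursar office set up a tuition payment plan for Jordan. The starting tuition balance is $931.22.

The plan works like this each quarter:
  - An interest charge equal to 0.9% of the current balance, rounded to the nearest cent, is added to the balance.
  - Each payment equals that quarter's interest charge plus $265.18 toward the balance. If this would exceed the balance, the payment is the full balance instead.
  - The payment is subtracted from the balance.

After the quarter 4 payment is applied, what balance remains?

# | Opening | Interest | Payment | End bal
1 | $931.22 | $8.38 | $273.56 | $666.04
2 | $666.04 | $5.99 | $271.17 | $400.86
3 | $400.86 | $3.61 | $268.79 | $135.68
4 | $135.68 | $1.22 | $136.90 | $0.00

$0.00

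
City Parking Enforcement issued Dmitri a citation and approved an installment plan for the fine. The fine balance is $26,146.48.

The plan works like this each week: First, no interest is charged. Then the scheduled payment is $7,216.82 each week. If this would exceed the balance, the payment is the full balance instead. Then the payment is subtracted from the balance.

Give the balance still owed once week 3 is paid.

$4,496.02

Week 1: $26,146.48 − $7,216.82 → $18,929.66
Week 2: $18,929.66 − $7,216.82 → $11,712.84
Week 3: $11,712.84 − $7,216.82 → $4,496.02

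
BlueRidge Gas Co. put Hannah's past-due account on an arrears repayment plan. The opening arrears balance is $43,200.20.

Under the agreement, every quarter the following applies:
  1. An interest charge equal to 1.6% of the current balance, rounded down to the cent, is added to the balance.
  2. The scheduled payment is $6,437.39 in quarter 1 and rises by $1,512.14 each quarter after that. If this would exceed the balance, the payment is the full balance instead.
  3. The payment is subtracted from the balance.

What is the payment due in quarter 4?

Quarter 1: opening $43,200.20; interest $691.20 → $43,891.40; payment $6,437.39; balance $37,454.01
Quarter 2: opening $37,454.01; interest $599.26 → $38,053.27; payment $7,949.53; balance $30,103.74
Quarter 3: opening $30,103.74; interest $481.65 → $30,585.39; payment $9,461.67; balance $21,123.72
Quarter 4: opening $21,123.72; interest $337.97 → $21,461.69; payment $10,973.81; balance $10,487.88

$10,973.81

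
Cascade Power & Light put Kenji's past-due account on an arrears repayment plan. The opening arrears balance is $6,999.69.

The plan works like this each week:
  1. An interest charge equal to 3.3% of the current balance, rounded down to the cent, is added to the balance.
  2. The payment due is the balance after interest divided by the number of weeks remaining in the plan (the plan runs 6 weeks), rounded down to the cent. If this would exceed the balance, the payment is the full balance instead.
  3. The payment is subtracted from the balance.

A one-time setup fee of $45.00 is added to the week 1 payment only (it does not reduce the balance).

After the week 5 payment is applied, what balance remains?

$1,372.24

Week 1: opening $6,999.69; interest $230.98 → $7,230.67; payment $1,205.11 (+ $45.00 fee); balance $6,025.56
Week 2: opening $6,025.56; interest $198.84 → $6,224.40; payment $1,244.88; balance $4,979.52
Week 3: opening $4,979.52; interest $164.32 → $5,143.84; payment $1,285.96; balance $3,857.88
Week 4: opening $3,857.88; interest $127.31 → $3,985.19; payment $1,328.39; balance $2,656.80
Week 5: opening $2,656.80; interest $87.67 → $2,744.47; payment $1,372.23; balance $1,372.24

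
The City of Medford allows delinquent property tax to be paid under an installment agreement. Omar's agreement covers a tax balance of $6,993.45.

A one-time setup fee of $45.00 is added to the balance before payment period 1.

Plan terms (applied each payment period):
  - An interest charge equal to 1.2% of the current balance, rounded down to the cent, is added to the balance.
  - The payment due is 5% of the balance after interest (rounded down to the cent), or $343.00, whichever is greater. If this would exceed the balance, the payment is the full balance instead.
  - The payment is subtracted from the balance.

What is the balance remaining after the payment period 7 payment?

$5,148.07

Payment period 1: opening $7,038.45; interest $84.46 → $7,122.91; payment $356.14; balance $6,766.77
Payment period 2: opening $6,766.77; interest $81.20 → $6,847.97; payment $343.00; balance $6,504.97
Payment period 3: opening $6,504.97; interest $78.05 → $6,583.02; payment $343.00; balance $6,240.02
Payment period 4: opening $6,240.02; interest $74.88 → $6,314.90; payment $343.00; balance $5,971.90
Payment period 5: opening $5,971.90; interest $71.66 → $6,043.56; payment $343.00; balance $5,700.56
Payment period 6: opening $5,700.56; interest $68.40 → $5,768.96; payment $343.00; balance $5,425.96
Payment period 7: opening $5,425.96; interest $65.11 → $5,491.07; payment $343.00; balance $5,148.07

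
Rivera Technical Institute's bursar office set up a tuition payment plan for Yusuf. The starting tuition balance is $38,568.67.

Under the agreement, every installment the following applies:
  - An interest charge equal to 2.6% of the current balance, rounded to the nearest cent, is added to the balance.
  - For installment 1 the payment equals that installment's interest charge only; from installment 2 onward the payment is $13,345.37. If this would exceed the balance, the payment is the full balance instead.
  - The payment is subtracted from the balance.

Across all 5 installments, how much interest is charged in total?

$3,054.91

Installment 1: $38,568.67 +$1,002.79 interest = $39,571.46; pay $1,002.79 → $38,568.67
Installment 2: $38,568.67 +$1,002.79 interest = $39,571.46; pay $13,345.37 → $26,226.09
Installment 3: $26,226.09 +$681.88 interest = $26,907.97; pay $13,345.37 → $13,562.60
Installment 4: $13,562.60 +$352.63 interest = $13,915.23; pay $13,345.37 → $569.86
Installment 5: $569.86 +$14.82 interest = $584.68; pay $584.68 → $0.00
Total interest: $1,002.79 + $1,002.79 + $681.88 + $352.63 + $14.82 = $3,054.91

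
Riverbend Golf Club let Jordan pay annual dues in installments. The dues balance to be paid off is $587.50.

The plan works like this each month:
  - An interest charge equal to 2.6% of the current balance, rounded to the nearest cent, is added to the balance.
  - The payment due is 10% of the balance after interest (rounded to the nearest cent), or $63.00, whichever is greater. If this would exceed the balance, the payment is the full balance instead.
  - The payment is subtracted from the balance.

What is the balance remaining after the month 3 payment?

Month 1: $587.50 +$15.28 interest = $602.78; pay $63.00 → $539.78
Month 2: $539.78 +$14.03 interest = $553.81; pay $63.00 → $490.81
Month 3: $490.81 +$12.76 interest = $503.57; pay $63.00 → $440.57

$440.57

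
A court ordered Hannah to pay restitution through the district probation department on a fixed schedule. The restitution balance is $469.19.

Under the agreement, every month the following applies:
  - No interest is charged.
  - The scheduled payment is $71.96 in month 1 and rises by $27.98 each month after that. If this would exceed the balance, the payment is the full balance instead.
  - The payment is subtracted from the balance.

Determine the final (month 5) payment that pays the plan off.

Month 1: opening $469.19; payment $71.96; balance $397.23
Month 2: opening $397.23; payment $99.94; balance $297.29
Month 3: opening $297.29; payment $127.92; balance $169.37
Month 4: opening $169.37; payment $155.90; balance $13.47
Month 5: opening $13.47; payment $13.47; balance $0.00

$13.47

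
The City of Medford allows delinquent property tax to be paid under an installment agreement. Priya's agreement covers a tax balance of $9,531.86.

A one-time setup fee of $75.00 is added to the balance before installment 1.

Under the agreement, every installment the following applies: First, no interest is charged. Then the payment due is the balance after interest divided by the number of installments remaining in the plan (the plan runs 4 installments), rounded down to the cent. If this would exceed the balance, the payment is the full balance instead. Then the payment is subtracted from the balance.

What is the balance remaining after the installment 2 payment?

Installment 1: $9,606.86 − $2,401.71 → $7,205.15
Installment 2: $7,205.15 − $2,401.71 → $4,803.44

$4,803.44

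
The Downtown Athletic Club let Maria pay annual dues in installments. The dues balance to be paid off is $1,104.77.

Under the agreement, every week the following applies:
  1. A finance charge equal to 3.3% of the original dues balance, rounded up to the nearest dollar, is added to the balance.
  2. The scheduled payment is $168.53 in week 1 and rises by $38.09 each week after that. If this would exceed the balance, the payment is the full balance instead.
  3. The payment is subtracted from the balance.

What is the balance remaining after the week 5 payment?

$66.22

Week 1: opening $1,104.77; interest $37.00 → $1,141.77; payment $168.53; balance $973.24
Week 2: opening $973.24; interest $37.00 → $1,010.24; payment $206.62; balance $803.62
Week 3: opening $803.62; interest $37.00 → $840.62; payment $244.71; balance $595.91
Week 4: opening $595.91; interest $37.00 → $632.91; payment $282.80; balance $350.11
Week 5: opening $350.11; interest $37.00 → $387.11; payment $320.89; balance $66.22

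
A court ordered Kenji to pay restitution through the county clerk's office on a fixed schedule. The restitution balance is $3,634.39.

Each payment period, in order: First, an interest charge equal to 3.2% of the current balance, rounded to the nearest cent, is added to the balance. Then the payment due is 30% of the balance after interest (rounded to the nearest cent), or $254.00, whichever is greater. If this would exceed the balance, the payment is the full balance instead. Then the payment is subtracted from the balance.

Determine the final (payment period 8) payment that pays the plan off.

$253.23

Payment period 1: opening $3,634.39; interest $116.30 → $3,750.69; payment $1,125.21; balance $2,625.48
Payment period 2: opening $2,625.48; interest $84.02 → $2,709.50; payment $812.85; balance $1,896.65
Payment period 3: opening $1,896.65; interest $60.69 → $1,957.34; payment $587.20; balance $1,370.14
Payment period 4: opening $1,370.14; interest $43.84 → $1,413.98; payment $424.19; balance $989.79
Payment period 5: opening $989.79; interest $31.67 → $1,021.46; payment $306.44; balance $715.02
Payment period 6: opening $715.02; interest $22.88 → $737.90; payment $254.00; balance $483.90
Payment period 7: opening $483.90; interest $15.48 → $499.38; payment $254.00; balance $245.38
Payment period 8: opening $245.38; interest $7.85 → $253.23; payment $253.23; balance $0.00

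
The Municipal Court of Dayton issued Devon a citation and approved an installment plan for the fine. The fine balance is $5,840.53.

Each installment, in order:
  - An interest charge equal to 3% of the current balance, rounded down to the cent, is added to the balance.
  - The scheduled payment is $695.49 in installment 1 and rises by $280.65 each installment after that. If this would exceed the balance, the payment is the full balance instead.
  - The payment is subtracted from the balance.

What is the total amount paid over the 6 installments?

Installment 1: opening $5,840.53; interest $175.21 → $6,015.74; payment $695.49; balance $5,320.25
Installment 2: opening $5,320.25; interest $159.60 → $5,479.85; payment $976.14; balance $4,503.71
Installment 3: opening $4,503.71; interest $135.11 → $4,638.82; payment $1,256.79; balance $3,382.03
Installment 4: opening $3,382.03; interest $101.46 → $3,483.49; payment $1,537.44; balance $1,946.05
Installment 5: opening $1,946.05; interest $58.38 → $2,004.43; payment $1,818.09; balance $186.34
Installment 6: opening $186.34; interest $5.59 → $191.93; payment $191.93; balance $0.00
Total paid: $6,475.88

$6,475.88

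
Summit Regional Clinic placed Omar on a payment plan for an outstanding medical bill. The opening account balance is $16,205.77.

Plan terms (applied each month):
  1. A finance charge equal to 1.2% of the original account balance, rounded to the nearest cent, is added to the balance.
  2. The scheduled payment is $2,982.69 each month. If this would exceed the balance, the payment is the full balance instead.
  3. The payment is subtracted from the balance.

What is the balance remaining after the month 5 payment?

$2,264.67

Month 1: opening $16,205.77; interest $194.47 → $16,400.24; payment $2,982.69; balance $13,417.55
Month 2: opening $13,417.55; interest $194.47 → $13,612.02; payment $2,982.69; balance $10,629.33
Month 3: opening $10,629.33; interest $194.47 → $10,823.80; payment $2,982.69; balance $7,841.11
Month 4: opening $7,841.11; interest $194.47 → $8,035.58; payment $2,982.69; balance $5,052.89
Month 5: opening $5,052.89; interest $194.47 → $5,247.36; payment $2,982.69; balance $2,264.67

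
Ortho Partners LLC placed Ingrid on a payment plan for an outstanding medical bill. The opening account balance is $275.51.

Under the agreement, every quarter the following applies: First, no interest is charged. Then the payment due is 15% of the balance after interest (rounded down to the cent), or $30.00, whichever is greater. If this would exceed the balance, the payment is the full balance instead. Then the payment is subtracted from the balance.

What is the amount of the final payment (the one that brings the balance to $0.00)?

Quarter 1: $275.51 − $41.32 → $234.19
Quarter 2: $234.19 − $35.12 → $199.07
Quarter 3: $199.07 − $30.00 → $169.07
Quarter 4: $169.07 − $30.00 → $139.07
Quarter 5: $139.07 − $30.00 → $109.07
Quarter 6: $109.07 − $30.00 → $79.07
Quarter 7: $79.07 − $30.00 → $49.07
Quarter 8: $49.07 − $30.00 → $19.07
Quarter 9: $19.07 − $19.07 → $0.00

$19.07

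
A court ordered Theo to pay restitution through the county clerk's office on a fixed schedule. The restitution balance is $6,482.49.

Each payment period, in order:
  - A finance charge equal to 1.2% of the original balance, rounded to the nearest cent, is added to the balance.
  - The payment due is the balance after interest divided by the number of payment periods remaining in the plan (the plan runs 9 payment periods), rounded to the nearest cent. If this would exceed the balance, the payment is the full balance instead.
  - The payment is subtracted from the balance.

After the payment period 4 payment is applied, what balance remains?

Payment period 1: opening $6,482.49; interest $77.79 → $6,560.28; payment $728.92; balance $5,831.36
Payment period 2: opening $5,831.36; interest $77.79 → $5,909.15; payment $738.64; balance $5,170.51
Payment period 3: opening $5,170.51; interest $77.79 → $5,248.30; payment $749.76; balance $4,498.54
Payment period 4: opening $4,498.54; interest $77.79 → $4,576.33; payment $762.72; balance $3,813.61

$3,813.61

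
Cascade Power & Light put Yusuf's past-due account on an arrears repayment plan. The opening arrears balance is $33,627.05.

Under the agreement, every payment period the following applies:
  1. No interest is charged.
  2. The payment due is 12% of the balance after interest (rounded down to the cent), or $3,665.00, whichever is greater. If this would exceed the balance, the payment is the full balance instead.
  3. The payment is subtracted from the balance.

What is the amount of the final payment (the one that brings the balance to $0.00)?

Payment period 1: $33,627.05 − $4,035.24 → $29,591.81
Payment period 2: $29,591.81 − $3,665.00 → $25,926.81
Payment period 3: $25,926.81 − $3,665.00 → $22,261.81
Payment period 4: $22,261.81 − $3,665.00 → $18,596.81
Payment period 5: $18,596.81 − $3,665.00 → $14,931.81
Payment period 6: $14,931.81 − $3,665.00 → $11,266.81
Payment period 7: $11,266.81 − $3,665.00 → $7,601.81
Payment period 8: $7,601.81 − $3,665.00 → $3,936.81
Payment period 9: $3,936.81 − $3,665.00 → $271.81
Payment period 10: $271.81 − $271.81 → $0.00

$271.81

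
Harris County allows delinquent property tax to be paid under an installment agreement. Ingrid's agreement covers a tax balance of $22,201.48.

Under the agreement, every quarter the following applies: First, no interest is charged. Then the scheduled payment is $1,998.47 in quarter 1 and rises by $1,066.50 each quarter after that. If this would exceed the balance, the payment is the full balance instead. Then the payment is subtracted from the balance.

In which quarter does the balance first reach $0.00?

6

Quarter 1: opening $22,201.48; payment $1,998.47; balance $20,203.01
Quarter 2: opening $20,203.01; payment $3,064.97; balance $17,138.04
Quarter 3: opening $17,138.04; payment $4,131.47; balance $13,006.57
Quarter 4: opening $13,006.57; payment $5,197.97; balance $7,808.60
Quarter 5: opening $7,808.60; payment $6,264.47; balance $1,544.13
Quarter 6: opening $1,544.13; payment $1,544.13; balance $0.00
Balance reaches $0.00 in quarter 6.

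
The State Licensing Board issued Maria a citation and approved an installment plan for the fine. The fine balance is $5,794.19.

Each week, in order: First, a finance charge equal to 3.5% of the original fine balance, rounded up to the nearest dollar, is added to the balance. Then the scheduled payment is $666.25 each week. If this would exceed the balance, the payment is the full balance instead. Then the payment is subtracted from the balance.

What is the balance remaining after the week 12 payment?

# | Opening | Interest | Payment | End bal
1 | $5,794.19 | $203.00 | $666.25 | $5,330.94
2 | $5,330.94 | $203.00 | $666.25 | $4,867.69
3 | $4,867.69 | $203.00 | $666.25 | $4,404.44
4 | $4,404.44 | $203.00 | $666.25 | $3,941.19
5 | $3,941.19 | $203.00 | $666.25 | $3,477.94
6 | $3,477.94 | $203.00 | $666.25 | $3,014.69
7 | $3,014.69 | $203.00 | $666.25 | $2,551.44
8 | $2,551.44 | $203.00 | $666.25 | $2,088.19
9 | $2,088.19 | $203.00 | $666.25 | $1,624.94
10 | $1,624.94 | $203.00 | $666.25 | $1,161.69
11 | $1,161.69 | $203.00 | $666.25 | $698.44
12 | $698.44 | $203.00 | $666.25 | $235.19

$235.19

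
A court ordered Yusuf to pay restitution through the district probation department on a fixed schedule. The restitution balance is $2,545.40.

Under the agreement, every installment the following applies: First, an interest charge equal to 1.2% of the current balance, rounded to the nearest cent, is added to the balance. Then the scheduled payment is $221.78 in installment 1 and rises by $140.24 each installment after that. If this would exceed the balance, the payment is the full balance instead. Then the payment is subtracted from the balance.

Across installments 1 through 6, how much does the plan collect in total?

Installment 1: $2,545.40 +$30.54 interest = $2,575.94; pay $221.78 → $2,354.16
Installment 2: $2,354.16 +$28.25 interest = $2,382.41; pay $362.02 → $2,020.39
Installment 3: $2,020.39 +$24.24 interest = $2,044.63; pay $502.26 → $1,542.37
Installment 4: $1,542.37 +$18.51 interest = $1,560.88; pay $642.50 → $918.38
Installment 5: $918.38 +$11.02 interest = $929.40; pay $782.74 → $146.66
Installment 6: $146.66 +$1.76 interest = $148.42; pay $148.42 → $0.00
Total paid: $2,659.72

$2,659.72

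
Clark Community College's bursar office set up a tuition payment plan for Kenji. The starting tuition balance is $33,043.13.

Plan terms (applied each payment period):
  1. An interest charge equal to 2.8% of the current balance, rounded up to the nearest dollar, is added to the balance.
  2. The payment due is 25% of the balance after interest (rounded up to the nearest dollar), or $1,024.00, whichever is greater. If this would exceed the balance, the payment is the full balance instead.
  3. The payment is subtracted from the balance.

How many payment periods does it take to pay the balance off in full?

Payment period 1: $33,043.13 +$926.00 interest = $33,969.13; pay $8,493.00 → $25,476.13
Payment period 2: $25,476.13 +$714.00 interest = $26,190.13; pay $6,548.00 → $19,642.13
Payment period 3: $19,642.13 +$550.00 interest = $20,192.13; pay $5,049.00 → $15,143.13
Payment period 4: $15,143.13 +$425.00 interest = $15,568.13; pay $3,893.00 → $11,675.13
Payment period 5: $11,675.13 +$327.00 interest = $12,002.13; pay $3,001.00 → $9,001.13
Payment period 6: $9,001.13 +$253.00 interest = $9,254.13; pay $2,314.00 → $6,940.13
Payment period 7: $6,940.13 +$195.00 interest = $7,135.13; pay $1,784.00 → $5,351.13
Payment period 8: $5,351.13 +$150.00 interest = $5,501.13; pay $1,376.00 → $4,125.13
Payment period 9: $4,125.13 +$116.00 interest = $4,241.13; pay $1,061.00 → $3,180.13
Payment period 10: $3,180.13 +$90.00 interest = $3,270.13; pay $1,024.00 → $2,246.13
Payment period 11: $2,246.13 +$63.00 interest = $2,309.13; pay $1,024.00 → $1,285.13
Payment period 12: $1,285.13 +$36.00 interest = $1,321.13; pay $1,024.00 → $297.13
Payment period 13: $297.13 +$9.00 interest = $306.13; pay $306.13 → $0.00
Balance reaches $0.00 in payment period 13.

13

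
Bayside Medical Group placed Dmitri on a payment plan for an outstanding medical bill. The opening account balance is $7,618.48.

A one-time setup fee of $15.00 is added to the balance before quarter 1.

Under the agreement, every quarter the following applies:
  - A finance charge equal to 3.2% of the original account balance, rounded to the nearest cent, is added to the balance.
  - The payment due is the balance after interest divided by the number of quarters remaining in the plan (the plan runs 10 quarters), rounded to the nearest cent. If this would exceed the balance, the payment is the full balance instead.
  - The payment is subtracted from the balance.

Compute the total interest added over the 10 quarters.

$2,437.90

# | Opening | Interest | Payment | End bal
1 | $7,633.48 | $243.79 | $787.73 | $7,089.54
2 | $7,089.54 | $243.79 | $814.81 | $6,518.52
3 | $6,518.52 | $243.79 | $845.29 | $5,917.02
4 | $5,917.02 | $243.79 | $880.12 | $5,280.69
5 | $5,280.69 | $243.79 | $920.75 | $4,603.73
6 | $4,603.73 | $243.79 | $969.50 | $3,878.02
7 | $3,878.02 | $243.79 | $1,030.45 | $3,091.36
8 | $3,091.36 | $243.79 | $1,111.72 | $2,223.43
9 | $2,223.43 | $243.79 | $1,233.61 | $1,233.61
10 | $1,233.61 | $243.79 | $1,477.40 | $0.00
Total interest: $243.79 + $243.79 + $243.79 + $243.79 + $243.79 + $243.79 + $243.79 + $243.79 + $243.79 + $243.79 = $2,437.90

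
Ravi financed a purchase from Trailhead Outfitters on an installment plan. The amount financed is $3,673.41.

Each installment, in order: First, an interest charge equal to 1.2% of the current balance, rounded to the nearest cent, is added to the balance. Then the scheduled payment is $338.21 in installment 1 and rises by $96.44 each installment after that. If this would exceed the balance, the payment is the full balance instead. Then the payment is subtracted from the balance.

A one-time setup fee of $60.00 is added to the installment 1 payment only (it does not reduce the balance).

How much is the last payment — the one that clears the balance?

Installment 1: $3,673.41 +$44.08 interest = $3,717.49; pay $338.21 (+ $60.00 fee) → $3,379.28
Installment 2: $3,379.28 +$40.55 interest = $3,419.83; pay $434.65 → $2,985.18
Installment 3: $2,985.18 +$35.82 interest = $3,021.00; pay $531.09 → $2,489.91
Installment 4: $2,489.91 +$29.88 interest = $2,519.79; pay $627.53 → $1,892.26
Installment 5: $1,892.26 +$22.71 interest = $1,914.97; pay $723.97 → $1,191.00
Installment 6: $1,191.00 +$14.29 interest = $1,205.29; pay $820.41 → $384.88
Installment 7: $384.88 +$4.62 interest = $389.50; pay $389.50 → $0.00

$389.50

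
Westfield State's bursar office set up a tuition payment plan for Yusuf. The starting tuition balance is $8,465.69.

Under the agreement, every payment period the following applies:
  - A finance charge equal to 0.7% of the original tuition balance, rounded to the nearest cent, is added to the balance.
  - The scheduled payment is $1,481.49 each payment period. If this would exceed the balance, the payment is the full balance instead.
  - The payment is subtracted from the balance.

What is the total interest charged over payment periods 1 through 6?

Payment period 1: opening $8,465.69; interest $59.26 → $8,524.95; payment $1,481.49; balance $7,043.46
Payment period 2: opening $7,043.46; interest $59.26 → $7,102.72; payment $1,481.49; balance $5,621.23
Payment period 3: opening $5,621.23; interest $59.26 → $5,680.49; payment $1,481.49; balance $4,199.00
Payment period 4: opening $4,199.00; interest $59.26 → $4,258.26; payment $1,481.49; balance $2,776.77
Payment period 5: opening $2,776.77; interest $59.26 → $2,836.03; payment $1,481.49; balance $1,354.54
Payment period 6: opening $1,354.54; interest $59.26 → $1,413.80; payment $1,413.80; balance $0.00
Total interest: $59.26 + $59.26 + $59.26 + $59.26 + $59.26 + $59.26 = $355.56

$355.56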